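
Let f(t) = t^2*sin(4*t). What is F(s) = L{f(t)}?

L{sin(4t)} = 4/(s^2 + 16).
Then apply L{t^2·g(t)} = (-1)^2 d^2/ds^2[G(s)] with G(s) = 4/(s^2 + 16):
differentiating 2 times and applying the sign gives 8*(3*s^2 - 16)/(s^2 + 16)^3.

F(s) = 8*(3*s^2 - 16)/(s^2 + 16)^3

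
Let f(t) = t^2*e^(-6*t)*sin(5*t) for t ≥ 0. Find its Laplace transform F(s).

F(s) = 10*(3*s^2 + 36*s + 83)/(s^2 + 12*s + 61)^3

L{sin(5t)} = 5/(s^2 + 25).
Multiplying by e^(-6t) shifts s → s + 6, so L{e^(-6*t)*sin(5*t)} = 5/((s + 6)^2 + 25).
Then apply L{t^2·g(t)} = (-1)^2 d^2/ds^2[G(s)] with G(s) = 5/((s + 6)^2 + 25):
differentiating 2 times and applying the sign gives 10*(3*s^2 + 36*s + 83)/(s^2 + 12*s + 61)^3.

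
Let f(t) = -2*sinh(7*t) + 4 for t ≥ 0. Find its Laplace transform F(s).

F(s) = -14/(s^2 - 49) + 4/s

By linearity of the Laplace transform, transform each term separately.
L{4} = 4/s; (-2)·[L{sinh(7t)} = 7/(s^2 - 49)].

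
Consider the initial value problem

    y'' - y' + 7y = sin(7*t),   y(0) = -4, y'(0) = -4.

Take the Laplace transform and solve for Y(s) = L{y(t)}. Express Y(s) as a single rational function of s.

Y(s) = (-4*s^3 - 196*s + 7)/(s^4 - s^3 + 56*s^2 - 49*s + 343)

Laplace-transform each side.
The derivative rules (L{y''} = s^2 Y - s·y(0) - y'(0) and L{y'} = sY - y(0), with y(0) = -4, y'(0) = -4) turn the left side into (s^2 - s + 7)Y - (-4*s).
The right side is L{sin(7*t)} = 7/(s^2 + 49).
So (s^2 - s + 7)Y = 7/(s^2 + 49) + (-4*s).
Divide through and combine into a single rational function.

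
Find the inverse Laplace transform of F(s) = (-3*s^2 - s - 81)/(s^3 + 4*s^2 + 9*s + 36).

Factor the denominator: s^3 + 4*s^2 + 9*s + 36 = (s + 4)*(s^2 + 9).
Partial fraction decomposition gives [-5/(s + 4)] + [2*s/(s^2 + 9)] + [-9/(s^2 + 9)].
Invert each term: -5/(s + 4) ↔ -5e^(-4t); 2·s/(s^2 + 9) ↔ 2cos(3t); -3·3/(s^2 + 9) ↔ -3sin(3t).

-3*sin(3*t) + 2*cos(3*t) - 5*exp(-4*t)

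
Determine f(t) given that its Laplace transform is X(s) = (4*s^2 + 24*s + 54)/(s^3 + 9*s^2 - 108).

Factor the denominator: s^3 + 9*s^2 - 108 = (s - 3)*(s + 6)^2.
Partial fraction decomposition gives [2/(s + 6)] + [-6/(s + 6)^2] + [2/(s - 3)].
Invert each term: 2/(s + 6) ↔ 2e^(-6t); -6/(s + 6)^2 ↔ -6t·e^(-6t); 2/(s - 3) ↔ 2e^(3t).

f(t) = -6*t*exp(-6*t) + 2*exp(3*t) + 2*exp(-6*t)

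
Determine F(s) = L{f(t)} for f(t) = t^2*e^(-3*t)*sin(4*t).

L{sin(4t)} = 4/(s^2 + 16).
Multiplying by e^(-3t) shifts s → s + 3, so L{e^(-3*t)*sin(4*t)} = 4/((s + 3)^2 + 16).
Then apply L{t^2·g(t)} = (-1)^2 d^2/ds^2[G(s)] with G(s) = 4/((s + 3)^2 + 16):
differentiating 2 times and applying the sign gives 8*(3*s^2 + 18*s + 11)/(s^2 + 6*s + 25)^3.

F(s) = 8*(3*s^2 + 18*s + 11)/(s^2 + 6*s + 25)^3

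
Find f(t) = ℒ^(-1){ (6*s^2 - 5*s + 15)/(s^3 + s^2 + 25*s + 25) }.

f(t) = -2*sin(5*t) + 5*cos(5*t) + exp(-t)

Factor the denominator: s^3 + s^2 + 25*s + 25 = (s + 1)*(s^2 + 25).
Partial fraction decomposition gives [1/(s + 1)] + [5*s/(s^2 + 25)] + [-10/(s^2 + 25)].
Invert each term: 1/(s + 1) ↔ e^(-t); 5·s/(s^2 + 25) ↔ 5cos(5t); -2·5/(s^2 + 25) ↔ -2sin(5t).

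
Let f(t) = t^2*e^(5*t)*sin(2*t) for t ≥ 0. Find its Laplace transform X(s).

X(s) = 4*(3*s^2 - 30*s + 71)/(s^2 - 10*s + 29)^3

L{sin(2t)} = 2/(s^2 + 4).
Multiplying by e^(5t) shifts s → s - 5, so L{e^(5*t)*sin(2*t)} = 2/((s - 5)^2 + 4).
Then apply L{t^2·g(t)} = (-1)^2 d^2/ds^2[G(s)] with G(s) = 2/((s - 5)^2 + 4):
differentiating 2 times and applying the sign gives 4*(3*s^2 - 30*s + 71)/(s^2 - 10*s + 29)^3.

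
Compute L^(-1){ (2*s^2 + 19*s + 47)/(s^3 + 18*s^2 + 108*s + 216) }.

5*t^2*exp(-6*t)/2 - 5*t*exp(-6*t) + 2*exp(-6*t)

Factor the denominator: s^3 + 18*s^2 + 108*s + 216 = (s + 6)^3.
Partial fraction decomposition gives [2/(s + 6)] + [-5/(s + 6)^2] + [5/(s + 6)^3].
Invert each term: 2/(s + 6) ↔ 2e^(-6t); -5/(s + 6)^2 ↔ -5t·e^(-6t); 5/(s + 6)^3 ↔ (5/2)t^2·e^(-6t).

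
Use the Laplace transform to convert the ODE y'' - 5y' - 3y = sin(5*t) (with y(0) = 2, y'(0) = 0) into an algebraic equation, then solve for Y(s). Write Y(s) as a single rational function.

Y(s) = (2*s^3 - 10*s^2 + 50*s - 245)/(s^4 - 5*s^3 + 22*s^2 - 125*s - 75)

Transform both sides with L{·}.
Using L{y''} = s^2 Y - s·y(0) - y'(0) and L{y'} = sY - y(0), with y(0) = 2, y'(0) = 0, the left side becomes (s^2 - 5*s - 3)Y - (2*s - 10).
The right side is L{sin(5*t)} = 5/(s^2 + 25).
So (s^2 - 5*s - 3)Y = 5/(s^2 + 25) + (2*s - 10).
Divide through and combine into a single rational function.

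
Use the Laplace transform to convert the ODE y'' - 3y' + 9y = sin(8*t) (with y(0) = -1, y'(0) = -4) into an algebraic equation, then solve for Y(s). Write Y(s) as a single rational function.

Laplace-transform each side.
The derivative rules (L{y''} = s^2 Y - s·y(0) - y'(0) and L{y'} = sY - y(0), with y(0) = -1, y'(0) = -4) turn the left side into (s^2 - 3*s + 9)Y - (-s - 1).
The right side is L{sin(8*t)} = 8/(s^2 + 64).
So (s^2 - 3*s + 9)Y = 8/(s^2 + 64) + (-s - 1).
Divide through and combine into a single rational function.

Y(s) = (-s^3 - s^2 - 64*s - 56)/(s^4 - 3*s^3 + 73*s^2 - 192*s + 576)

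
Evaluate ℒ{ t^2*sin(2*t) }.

L{sin(2t)} = 2/(s^2 + 4).
Then apply L{t^2·g(t)} = (-1)^2 d^2/ds^2[G(s)] with G(s) = 2/(s^2 + 4):
differentiating 2 times and applying the sign gives 4*(3*s^2 - 4)/(s^2 + 4)^3.

4*(3*s^2 - 4)/(s^2 + 4)^3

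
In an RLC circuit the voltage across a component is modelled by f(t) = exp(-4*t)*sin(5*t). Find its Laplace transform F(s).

L{sin(5t)} = 5/(s^2 + 25).
By the first shifting theorem, multiplying by e^(-4t) replaces s with s + 4.

F(s) = 5/((s + 4)^2 + 25)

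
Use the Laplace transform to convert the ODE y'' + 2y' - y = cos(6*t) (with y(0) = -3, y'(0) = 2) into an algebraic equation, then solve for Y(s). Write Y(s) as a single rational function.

Y(s) = (-3*s^3 - 4*s^2 - 107*s - 144)/(s^4 + 2*s^3 + 35*s^2 + 72*s - 36)

Laplace-transform each side.
The derivative rules (L{y''} = s^2 Y - s·y(0) - y'(0) and L{y'} = sY - y(0), with y(0) = -3, y'(0) = 2) turn the left side into (s^2 + 2*s - 1)Y - (-3*s - 4).
The right side is L{cos(6*t)} = s/(s^2 + 36).
So (s^2 + 2*s - 1)Y = s/(s^2 + 36) + (-3*s - 4).
Isolate Y and clear denominators.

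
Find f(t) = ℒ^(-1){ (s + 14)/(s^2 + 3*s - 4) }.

Factor the denominator: s^2 + 3*s - 4 = (s - 1)*(s + 4).
Partial fraction decomposition gives [3/(s - 1)] + [-2/(s + 4)].
Invert each term: 3/(s - 1) ↔ 3e^(t); -2/(s + 4) ↔ -2e^(-4t).

f(t) = 3*exp(t) - 2*exp(-4*t)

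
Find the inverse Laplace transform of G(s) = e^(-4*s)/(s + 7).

Heaviside(t - 4)*(exp(-7*t + 28))

The factor e^(-4s) signals a time shift by c = 4 (second shifting theorem).
L{e^(-7t)} = 1/(s + 7), so L^-1{1/(s + 7)} = e^(-7*t).
Hence the inverse is u(t - 4) times that function evaluated at t - 4.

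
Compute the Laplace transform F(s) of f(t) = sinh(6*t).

L{sinh(6t)} = 6/(s^2 - 36).

F(s) = 6/(s^2 - 36)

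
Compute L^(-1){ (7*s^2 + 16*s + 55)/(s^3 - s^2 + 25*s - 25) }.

3*exp(t) + 4*sin(5*t) + 4*cos(5*t)

Factor the denominator: s^3 - s^2 + 25*s - 25 = (s - 1)*(s^2 + 25).
Partial fraction decomposition gives [3/(s - 1)] + [4*s/(s^2 + 25)] + [20/(s^2 + 25)].
Invert each term: 3/(s - 1) ↔ 3e^(t); 4·s/(s^2 + 25) ↔ 4cos(5t); 4·5/(s^2 + 25) ↔ 4sin(5t).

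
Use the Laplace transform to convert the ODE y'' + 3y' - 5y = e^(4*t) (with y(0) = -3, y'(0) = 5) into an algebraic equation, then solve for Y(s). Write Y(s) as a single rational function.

Transform both sides with L{·}.
With L{y''} = s^2 Y - s·y(0) - y'(0) and L{y'} = sY - y(0), with y(0) = -3, y'(0) = 5: the LHS transforms to (s^2 + 3*s - 5)Y - (-3*s - 4).
The right side is L{e^(4*t)} = 1/(s - 4).
So (s^2 + 3*s - 5)Y = 1/(s - 4) + (-3*s - 4).
Solve for Y(s) and write it as one ratio of polynomials.

Y(s) = (-3*s^2 + 8*s + 17)/(s^3 - s^2 - 17*s + 20)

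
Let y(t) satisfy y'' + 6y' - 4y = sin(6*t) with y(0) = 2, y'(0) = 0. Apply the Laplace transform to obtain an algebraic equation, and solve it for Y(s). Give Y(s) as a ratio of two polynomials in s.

Y(s) = (2*s^3 + 12*s^2 + 72*s + 438)/(s^4 + 6*s^3 + 32*s^2 + 216*s - 144)

Laplace-transform each side.
The derivative rules (L{y''} = s^2 Y - s·y(0) - y'(0) and L{y'} = sY - y(0), with y(0) = 2, y'(0) = 0) turn the left side into (s^2 + 6*s - 4)Y - (2*s + 12).
The right side is L{sin(6*t)} = 6/(s^2 + 36).
So (s^2 + 6*s - 4)Y = 6/(s^2 + 36) + (2*s + 12).
Solve for Y(s) and write it as one ratio of polynomials.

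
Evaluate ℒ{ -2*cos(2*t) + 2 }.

-2*s/(s^2 + 4) + 2/s

The transform is linear, so treat each term independently.
L{2} = 2/s; (-2)·[L{cos(2t)} = s/(s^2 + 4)].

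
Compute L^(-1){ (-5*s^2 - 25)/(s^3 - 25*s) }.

Factor the denominator: s^3 - 25*s = s*(s - 5)*(s + 5).
Partial fraction decomposition gives [-3/(s - 5)] + [1/s] + [-3/(s + 5)].
Invert each term: -3/(s - 5) ↔ -3e^(5t); 1/(s - 0) ↔ e^(0t); -3/(s + 5) ↔ -3e^(-5t).

-3*exp(5*t) + 1 - 3*exp(-5*t)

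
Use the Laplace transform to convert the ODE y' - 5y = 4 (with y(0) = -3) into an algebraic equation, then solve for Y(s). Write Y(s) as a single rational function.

Laplace-transform each side.
The derivative rules (L{y'} = sY - y(0) = sY - (-3)) turn the left side into (s - 5)Y - (-3).
The right side is L{4} = 4/s.
So (s - 5)Y = 4/s + (-3).
Solve for Y(s) and write it as one ratio of polynomials.

Y(s) = (-3*s + 4)/(s^2 - 5*s)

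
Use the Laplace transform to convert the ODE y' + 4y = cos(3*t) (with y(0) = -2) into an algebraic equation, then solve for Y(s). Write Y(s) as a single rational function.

Apply the Laplace transform to the equation.
Using L{y'} = sY - y(0) = sY - (-2), the left side becomes (s + 4)Y - (-2).
The right side is L{cos(3*t)} = s/(s^2 + 9).
So (s + 4)Y = s/(s^2 + 9) + (-2).
Solve for Y(s) and write it as one ratio of polynomials.

Y(s) = (-2*s^2 + s - 18)/(s^3 + 4*s^2 + 9*s + 36)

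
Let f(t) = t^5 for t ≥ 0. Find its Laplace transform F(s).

L{t^5} = 5!/s^6 = 120/s^6.

F(s) = 120/s^6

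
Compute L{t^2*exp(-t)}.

L{e^(-t)} = 1/(s + 1).
Then apply L{t^2·g(t)} = (-1)^2 d^2/ds^2[G(s)] with G(s) = 1/(s + 1):
differentiating 2 times and applying the sign gives 2/(s + 1)^3.

2/(s + 1)^3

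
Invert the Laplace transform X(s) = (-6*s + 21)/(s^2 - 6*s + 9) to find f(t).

f(t) = 3*t*exp(3*t) - 6*exp(3*t)

Factor the denominator: s^2 - 6*s + 9 = (s - 3)^2.
Partial fraction decomposition gives [-6/(s - 3)] + [3/(s - 3)^2].
Invert each term: -6/(s - 3) ↔ -6e^(3t); 3/(s - 3)^2 ↔ 3t·e^(3t).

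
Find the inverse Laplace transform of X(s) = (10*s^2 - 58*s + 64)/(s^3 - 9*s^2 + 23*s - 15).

3*exp(5*t) + 5*exp(3*t) + 2*exp(t)

Factor the denominator: s^3 - 9*s^2 + 23*s - 15 = (s - 5)*(s - 3)*(s - 1).
Partial fraction decomposition gives [3/(s - 5)] + [2/(s - 1)] + [5/(s - 3)].
Invert each term: 3/(s - 5) ↔ 3e^(5t); 2/(s - 1) ↔ 2e^(t); 5/(s - 3) ↔ 5e^(3t).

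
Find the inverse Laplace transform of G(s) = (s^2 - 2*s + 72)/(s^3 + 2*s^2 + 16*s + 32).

Factor the denominator: s^3 + 2*s^2 + 16*s + 32 = (s + 2)*(s^2 + 16).
Partial fraction decomposition gives [4/(s + 2)] + [-3*s/(s^2 + 16)] + [4/(s^2 + 16)].
Invert each term: 4/(s + 2) ↔ 4e^(-2t); -3·s/(s^2 + 16) ↔ -3cos(4t); 1·4/(s^2 + 16) ↔ sin(4t).

sin(4*t) - 3*cos(4*t) + 4*exp(-2*t)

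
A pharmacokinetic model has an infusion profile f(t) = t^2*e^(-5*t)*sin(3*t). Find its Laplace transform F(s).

L{sin(3t)} = 3/(s^2 + 9).
Multiplying by e^(-5t) shifts s → s + 5, so L{e^(-5*t)*sin(3*t)} = 3/((s + 5)^2 + 9).
Then apply L{t^2·g(t)} = (-1)^2 d^2/ds^2[G(s)] with G(s) = 3/((s + 5)^2 + 9):
differentiating 2 times and applying the sign gives 18*(s^2 + 10*s + 22)/(s^2 + 10*s + 34)^3.

F(s) = 18*(s^2 + 10*s + 22)/(s^2 + 10*s + 34)^3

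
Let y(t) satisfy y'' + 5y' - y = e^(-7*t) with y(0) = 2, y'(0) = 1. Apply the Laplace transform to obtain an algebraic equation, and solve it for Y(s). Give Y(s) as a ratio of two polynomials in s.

Y(s) = (2*s^2 + 25*s + 78)/(s^3 + 12*s^2 + 34*s - 7)

Take the Laplace transform of both sides.
The derivative rules (L{y''} = s^2 Y - s·y(0) - y'(0) and L{y'} = sY - y(0), with y(0) = 2, y'(0) = 1) turn the left side into (s^2 + 5*s - 1)Y - (2*s + 11).
The right side is L{e^(-7*t)} = 1/(s + 7).
So (s^2 + 5*s - 1)Y = 1/(s + 7) + (2*s + 11).
Divide through and combine into a single rational function.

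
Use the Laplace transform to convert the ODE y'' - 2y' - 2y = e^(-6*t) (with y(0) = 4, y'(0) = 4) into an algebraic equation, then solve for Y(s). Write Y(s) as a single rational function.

Laplace-transform each side.
The derivative rules (L{y''} = s^2 Y - s·y(0) - y'(0) and L{y'} = sY - y(0), with y(0) = 4, y'(0) = 4) turn the left side into (s^2 - 2*s - 2)Y - (4*s - 4).
The right side is L{e^(-6*t)} = 1/(s + 6).
So (s^2 - 2*s - 2)Y = 1/(s + 6) + (4*s - 4).
Solve for Y(s) and write it as one ratio of polynomials.

Y(s) = (4*s^2 + 20*s - 23)/(s^3 + 4*s^2 - 14*s - 12)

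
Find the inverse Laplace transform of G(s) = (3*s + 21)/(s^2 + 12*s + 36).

Factor the denominator: s^2 + 12*s + 36 = (s + 6)^2.
Partial fraction decomposition gives [3/(s + 6)] + [3/(s + 6)^2].
Invert each term: 3/(s + 6) ↔ 3e^(-6t); 3/(s + 6)^2 ↔ 3t·e^(-6t).

3*t*exp(-6*t) + 3*exp(-6*t)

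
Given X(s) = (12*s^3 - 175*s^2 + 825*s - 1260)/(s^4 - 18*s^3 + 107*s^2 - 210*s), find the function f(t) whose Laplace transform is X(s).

Factor the denominator: s^4 - 18*s^3 + 107*s^2 - 210*s = s*(s - 7)*(s - 6)*(s - 5).
Partial fraction decomposition gives [6/s] + [-1/(s - 5)] + [3/(s - 6)] + [4/(s - 7)].
Invert each term: 6/(s - 0) ↔ 6e^(0t); -1/(s - 5) ↔ -e^(5t); 3/(s - 6) ↔ 3e^(6t); 4/(s - 7) ↔ 4e^(7t).

f(t) = 4*exp(7*t) + 3*exp(6*t) - exp(5*t) + 6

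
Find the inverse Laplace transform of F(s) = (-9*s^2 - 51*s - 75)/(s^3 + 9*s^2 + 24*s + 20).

Factor the denominator: s^3 + 9*s^2 + 24*s + 20 = (s + 2)^2*(s + 5).
Partial fraction decomposition gives [-4/(s + 2)] + [-3/(s + 2)^2] + [-5/(s + 5)].
Invert each term: -4/(s + 2) ↔ -4e^(-2t); -3/(s + 2)^2 ↔ -3t·e^(-2t); -5/(s + 5) ↔ -5e^(-5t).

-3*t*exp(-2*t) - 4*exp(-2*t) - 5*exp(-5*t)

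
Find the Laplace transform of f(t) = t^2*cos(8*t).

2*s*(s^2 - 192)/(s^2 + 64)^3

L{cos(8t)} = s/(s^2 + 64).
Then apply L{t^2·g(t)} = (-1)^2 d^2/ds^2[G(s)] with G(s) = s/(s^2 + 64):
differentiating 2 times and applying the sign gives 2*s*(s^2 - 192)/(s^2 + 64)^3.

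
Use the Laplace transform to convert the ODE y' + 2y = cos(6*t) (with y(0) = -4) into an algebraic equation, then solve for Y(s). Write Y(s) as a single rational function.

Y(s) = (-4*s^2 + s - 144)/(s^3 + 2*s^2 + 36*s + 72)

Apply the Laplace transform to the equation.
With L{y'} = sY - y(0) = sY - (-4): the LHS transforms to (s + 2)Y - (-4).
The right side is L{cos(6*t)} = s/(s^2 + 36).
So (s + 2)Y = s/(s^2 + 36) + (-4).
Divide through and combine into a single rational function.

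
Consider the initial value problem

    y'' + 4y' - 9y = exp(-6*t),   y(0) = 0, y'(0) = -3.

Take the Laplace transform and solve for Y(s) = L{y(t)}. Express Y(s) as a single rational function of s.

Y(s) = (-3*s - 17)/(s^3 + 10*s^2 + 15*s - 54)

Laplace-transform each side.
With L{y''} = s^2 Y - s·y(0) - y'(0) and L{y'} = sY - y(0), with y(0) = 0, y'(0) = -3: the LHS transforms to (s^2 + 4*s - 9)Y - (-3).
The right side is L{exp(-6*t)} = 1/(s + 6).
So (s^2 + 4*s - 9)Y = 1/(s + 6) + (-3).
Divide through and combine into a single rational function.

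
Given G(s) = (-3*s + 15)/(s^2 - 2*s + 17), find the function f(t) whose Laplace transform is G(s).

f(t) = 3*exp(t)*sin(4*t) - 3*exp(t)*cos(4*t)

Complete the square in the denominator: s^2 - 2*s + 17 = (s - 1)^2 + 4^2.
Split the numerator to match: -3*s + 15 = -3·(s - 1) + 3·4.
Invert each term: -3·(s - 1)/((s - 1)^2 + 16) ↔ -3e^(t)cos(4t); 3·4/((s - 1)^2 + 16) ↔ 3e^(t)sin(4t).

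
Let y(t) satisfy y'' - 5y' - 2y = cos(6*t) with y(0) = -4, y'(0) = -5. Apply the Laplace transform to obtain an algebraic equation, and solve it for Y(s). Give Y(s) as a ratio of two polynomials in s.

Apply the Laplace transform to the equation.
Using L{y''} = s^2 Y - s·y(0) - y'(0) and L{y'} = sY - y(0), with y(0) = -4, y'(0) = -5, the left side becomes (s^2 - 5*s - 2)Y - (-4*s + 15).
The right side is L{cos(6*t)} = s/(s^2 + 36).
So (s^2 - 5*s - 2)Y = s/(s^2 + 36) + (-4*s + 15).
Divide through and combine into a single rational function.

Y(s) = (-4*s^3 + 15*s^2 - 143*s + 540)/(s^4 - 5*s^3 + 34*s^2 - 180*s - 72)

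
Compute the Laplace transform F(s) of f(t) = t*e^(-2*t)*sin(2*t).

F(s) = 4*(s + 2)/(s^2 + 4*s + 8)^2

L{sin(2t)} = 2/(s^2 + 4).
Multiplying by e^(-2t) shifts s → s + 2, so L{e^(-2*t)*sin(2*t)} = 2/((s + 2)^2 + 4).
Then apply L{t·g(t)} = -d/ds[G(s)] with G(s) = 2/((s + 2)^2 + 4):
differentiating 1 time and applying the sign gives 4*(s + 2)/(s^2 + 4*s + 8)^2.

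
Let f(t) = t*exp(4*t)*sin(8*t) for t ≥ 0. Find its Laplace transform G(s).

G(s) = 16*(s - 4)/(s^2 - 8*s + 80)^2

L{sin(8t)} = 8/(s^2 + 64).
Multiplying by e^(4t) shifts s → s - 4, so L{exp(4*t)*sin(8*t)} = 8/((s - 4)^2 + 64).
Then apply L{t·g(t)} = -d/ds[H(s)] with H(s) = 8/((s - 4)^2 + 64):
differentiating 1 time and applying the sign gives 16*(s - 4)/(s^2 - 8*s + 80)^2.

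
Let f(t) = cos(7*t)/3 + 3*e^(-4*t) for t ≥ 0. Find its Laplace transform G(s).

Apply the Laplace transform termwise.
(1/3)·[L{cos(7t)} = s/(s^2 + 49)]; (3)·[L{e^(-4t)} = 1/(s + 4)].

G(s) = s/(3*(s^2 + 49)) + 3/(s + 4)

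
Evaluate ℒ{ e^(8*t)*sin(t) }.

1/((s - 8)^2 + 1)

L{sin(t)} = 1/(s^2 + 1).
By the first shifting theorem, multiplying by e^(8t) replaces s with s - 8.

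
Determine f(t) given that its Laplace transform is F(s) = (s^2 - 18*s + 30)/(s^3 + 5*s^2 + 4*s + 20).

Factor the denominator: s^3 + 5*s^2 + 4*s + 20 = (s + 5)*(s^2 + 4).
Partial fraction decomposition gives [5/(s + 5)] + [-4*s/(s^2 + 4)] + [2/(s^2 + 4)].
Invert each term: 5/(s + 5) ↔ 5e^(-5t); -4·s/(s^2 + 4) ↔ -4cos(2t); 1·2/(s^2 + 4) ↔ sin(2t).

f(t) = sin(2*t) - 4*cos(2*t) + 5*exp(-5*t)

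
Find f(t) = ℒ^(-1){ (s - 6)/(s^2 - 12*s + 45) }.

f(t) = exp(6*t)*cos(3*t)

Rewrite the denominator: s^2 - 12*s + 45 = (s - 6)^2 + 9.
The form in (s - 6) signals a first-shifting-theorem factor e^(6t).
Since L{cos(3t)} = s/(s^2 + 9), the inverse is exp(6*t)*cos(3*t).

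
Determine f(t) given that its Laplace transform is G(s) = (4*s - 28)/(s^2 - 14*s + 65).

f(t) = 4*exp(7*t)*cos(4*t)

Rewrite the denominator: s^2 - 14*s + 65 = (s - 7)^2 + 16.
The form in (s - 7) signals a first-shifting-theorem factor e^(7t).
Since L{cos(4t)} = s/(s^2 + 16), the inverse is e^(7*t)*cos(4*t), scaled by 4.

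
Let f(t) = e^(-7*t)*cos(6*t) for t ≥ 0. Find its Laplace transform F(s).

F(s) = (s + 7)/((s + 7)^2 + 36)

L{cos(6t)} = s/(s^2 + 36).
By the first shifting theorem, multiplying by e^(-7t) replaces s with s + 7.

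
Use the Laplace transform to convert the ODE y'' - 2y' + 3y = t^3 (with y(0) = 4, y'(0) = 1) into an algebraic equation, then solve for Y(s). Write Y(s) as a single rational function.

Y(s) = (4*s^5 - 7*s^4 + 6)/(s^6 - 2*s^5 + 3*s^4)

Apply the Laplace transform to the equation.
With L{y''} = s^2 Y - s·y(0) - y'(0) and L{y'} = sY - y(0), with y(0) = 4, y'(0) = 1: the LHS transforms to (s^2 - 2*s + 3)Y - (4*s - 7).
The right side is L{t^3} = 6/s^4.
So (s^2 - 2*s + 3)Y = 6/s^4 + (4*s - 7).
Divide through and combine into a single rational function.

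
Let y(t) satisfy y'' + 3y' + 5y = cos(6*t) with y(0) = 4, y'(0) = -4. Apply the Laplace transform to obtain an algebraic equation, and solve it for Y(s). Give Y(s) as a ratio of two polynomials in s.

Take the Laplace transform of both sides.
The derivative rules (L{y''} = s^2 Y - s·y(0) - y'(0) and L{y'} = sY - y(0), with y(0) = 4, y'(0) = -4) turn the left side into (s^2 + 3*s + 5)Y - (4*s + 8).
The right side is L{cos(6*t)} = s/(s^2 + 36).
So (s^2 + 3*s + 5)Y = s/(s^2 + 36) + (4*s + 8).
Divide through and combine into a single rational function.

Y(s) = (4*s^3 + 8*s^2 + 145*s + 288)/(s^4 + 3*s^3 + 41*s^2 + 108*s + 180)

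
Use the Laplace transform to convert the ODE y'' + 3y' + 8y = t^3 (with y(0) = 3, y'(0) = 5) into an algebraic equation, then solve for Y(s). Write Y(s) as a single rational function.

Y(s) = (3*s^5 + 14*s^4 + 6)/(s^6 + 3*s^5 + 8*s^4)

Laplace-transform each side.
With L{y''} = s^2 Y - s·y(0) - y'(0) and L{y'} = sY - y(0), with y(0) = 3, y'(0) = 5: the LHS transforms to (s^2 + 3*s + 8)Y - (3*s + 14).
The right side is L{t^3} = 6/s^4.
So (s^2 + 3*s + 8)Y = 6/s^4 + (3*s + 14).
Divide through and combine into a single rational function.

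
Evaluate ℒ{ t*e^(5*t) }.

(s - 5)^(-2)

L{t} = 1!/s^2 = 1/s^2.
By the first shifting theorem, multiplying by e^(5t) replaces s with s - 5.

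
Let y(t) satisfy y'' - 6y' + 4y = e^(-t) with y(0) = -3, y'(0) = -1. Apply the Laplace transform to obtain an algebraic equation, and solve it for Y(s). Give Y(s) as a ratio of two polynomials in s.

Laplace-transform each side.
With L{y''} = s^2 Y - s·y(0) - y'(0) and L{y'} = sY - y(0), with y(0) = -3, y'(0) = -1: the LHS transforms to (s^2 - 6*s + 4)Y - (-3*s + 17).
The right side is L{e^(-t)} = 1/(s + 1).
So (s^2 - 6*s + 4)Y = 1/(s + 1) + (-3*s + 17).
Isolate Y and clear denominators.

Y(s) = (-3*s^2 + 14*s + 18)/(s^3 - 5*s^2 - 2*s + 4)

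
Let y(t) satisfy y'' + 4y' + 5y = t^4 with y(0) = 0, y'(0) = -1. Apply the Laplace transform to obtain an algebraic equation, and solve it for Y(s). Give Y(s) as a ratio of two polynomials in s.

Take the Laplace transform of both sides.
The derivative rules (L{y''} = s^2 Y - s·y(0) - y'(0) and L{y'} = sY - y(0), with y(0) = 0, y'(0) = -1) turn the left side into (s^2 + 4*s + 5)Y - (-1).
The right side is L{t^4} = 24/s^5.
So (s^2 + 4*s + 5)Y = 24/s^5 + (-1).
Isolate Y and clear denominators.

Y(s) = (-s^5 + 24)/(s^7 + 4*s^6 + 5*s^5)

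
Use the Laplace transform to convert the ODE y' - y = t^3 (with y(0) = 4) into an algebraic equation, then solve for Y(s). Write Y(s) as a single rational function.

Apply the Laplace transform to the equation.
Using L{y'} = sY - y(0) = sY - 4, the left side becomes (s - 1)Y - (4).
The right side is L{t^3} = 6/s^4.
So (s - 1)Y = 6/s^4 + (4).
Divide through and combine into a single rational function.

Y(s) = (4*s^4 + 6)/(s^5 - s^4)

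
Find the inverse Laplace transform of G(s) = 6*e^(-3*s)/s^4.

The factor e^(-3s) signals a time shift by c = 3 (second shifting theorem).
L{t^3} = 3!/s^4 = 6/s^4, so L^-1{6/s^4} = t^3.
Hence the inverse is u(t - 3) times that function evaluated at t - 3.

Heaviside(t - 3)*((t - 3)^3)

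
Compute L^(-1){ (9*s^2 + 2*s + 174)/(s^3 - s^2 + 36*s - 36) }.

Factor the denominator: s^3 - s^2 + 36*s - 36 = (s - 1)*(s^2 + 36).
Partial fraction decomposition gives [5/(s - 1)] + [4*s/(s^2 + 36)] + [6/(s^2 + 36)].
Invert each term: 5/(s - 1) ↔ 5e^(t); 4·s/(s^2 + 36) ↔ 4cos(6t); 1·6/(s^2 + 36) ↔ sin(6t).

5*exp(t) + sin(6*t) + 4*cos(6*t)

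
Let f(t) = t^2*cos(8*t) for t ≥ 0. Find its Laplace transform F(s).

L{cos(8t)} = s/(s^2 + 64).
Then apply L{t^2·g(t)} = (-1)^2 d^2/ds^2[G(s)] with G(s) = s/(s^2 + 64):
differentiating 2 times and applying the sign gives 2*s*(s^2 - 192)/(s^2 + 64)^3.

F(s) = 2*s*(s^2 - 192)/(s^2 + 64)^3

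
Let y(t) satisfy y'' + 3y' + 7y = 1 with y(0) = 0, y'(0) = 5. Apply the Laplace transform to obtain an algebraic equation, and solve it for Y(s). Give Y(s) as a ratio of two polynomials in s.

Y(s) = (5*s + 1)/(s^3 + 3*s^2 + 7*s)

Transform both sides with L{·}.
Using L{y''} = s^2 Y - s·y(0) - y'(0) and L{y'} = sY - y(0), with y(0) = 0, y'(0) = 5, the left side becomes (s^2 + 3*s + 7)Y - (5).
The right side is L{1} = 1/s.
So (s^2 + 3*s + 7)Y = 1/s + (5).
Solve for Y(s) and write it as one ratio of polynomials.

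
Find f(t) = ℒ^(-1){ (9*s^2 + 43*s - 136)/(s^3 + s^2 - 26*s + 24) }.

f(t) = 6*exp(4*t) + 4*exp(t) - exp(-6*t)

Factor the denominator: s^3 + s^2 - 26*s + 24 = (s - 4)*(s - 1)*(s + 6).
Partial fraction decomposition gives [4/(s - 1)] + [-1/(s + 6)] + [6/(s - 4)].
Invert each term: 4/(s - 1) ↔ 4e^(t); -1/(s + 6) ↔ -e^(-6t); 6/(s - 4) ↔ 6e^(4t).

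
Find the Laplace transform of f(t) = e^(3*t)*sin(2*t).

L{sin(2t)} = 2/(s^2 + 4).
By the first shifting theorem, multiplying by e^(3t) replaces s with s - 3.

2/((s - 3)^2 + 4)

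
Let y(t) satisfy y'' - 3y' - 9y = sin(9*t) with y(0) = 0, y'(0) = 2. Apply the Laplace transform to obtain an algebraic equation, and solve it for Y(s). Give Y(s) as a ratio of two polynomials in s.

Y(s) = (2*s^2 + 171)/(s^4 - 3*s^3 + 72*s^2 - 243*s - 729)

Laplace-transform each side.
Using L{y''} = s^2 Y - s·y(0) - y'(0) and L{y'} = sY - y(0), with y(0) = 0, y'(0) = 2, the left side becomes (s^2 - 3*s - 9)Y - (2).
The right side is L{sin(9*t)} = 9/(s^2 + 81).
So (s^2 - 3*s - 9)Y = 9/(s^2 + 81) + (2).
Solve for Y(s) and write it as one ratio of polynomials.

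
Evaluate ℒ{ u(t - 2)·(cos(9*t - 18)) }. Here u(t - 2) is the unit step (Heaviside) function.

By the second shifting theorem, L{u(t - c)·g(t - c)} = e^(-cs)·G(s) with c = 2 and G(s) = L{g(t)}.
L{cos(9t)} = s/(s^2 + 81).

s*exp(-2*s)/(s^2 + 81)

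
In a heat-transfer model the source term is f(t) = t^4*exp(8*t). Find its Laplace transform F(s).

L{t^4} = 4!/s^5 = 24/s^5.
By the first shifting theorem, multiplying by e^(8t) replaces s with s - 8.

F(s) = 24/(s - 8)^5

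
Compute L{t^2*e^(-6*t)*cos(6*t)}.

L{cos(6t)} = s/(s^2 + 36).
Multiplying by e^(-6t) shifts s → s + 6, so L{e^(-6*t)*cos(6*t)} = (s + 6)/((s + 6)^2 + 36).
Then apply L{t^2·g(t)} = (-1)^2 d^2/ds^2[H(s)] with H(s) = (s + 6)/((s + 6)^2 + 36):
differentiating 2 times and applying the sign gives 2*(s + 6)*(s^2 + 12*s - 72)/(s^2 + 12*s + 72)^3.

2*(s + 6)*(s^2 + 12*s - 72)/(s^2 + 12*s + 72)^3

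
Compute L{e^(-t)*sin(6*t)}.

6/((s + 1)^2 + 36)

L{sin(6t)} = 6/(s^2 + 36).
By the first shifting theorem, multiplying by e^(-t) replaces s with s + 1.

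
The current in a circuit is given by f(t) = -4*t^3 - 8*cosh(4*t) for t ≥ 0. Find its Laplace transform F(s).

F(s) = -8*s/(s^2 - 16) - 24/s^4

By linearity of the Laplace transform, transform each term separately.
(-4)·[L{t^3} = 3!/s^4 = 6/s^4]; (-8)·[L{cosh(4t)} = s/(s^2 - 16)].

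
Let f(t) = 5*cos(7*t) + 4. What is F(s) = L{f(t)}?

By linearity of the Laplace transform, transform each term separately.
L{4} = 4/s; (5)·[L{cos(7t)} = s/(s^2 + 49)].

F(s) = 5*s/(s^2 + 49) + 4/s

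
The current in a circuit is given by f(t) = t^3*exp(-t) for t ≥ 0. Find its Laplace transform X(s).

X(s) = 6/(s + 1)^4

L{t^3} = 3!/s^4 = 6/s^4.
By the first shifting theorem, multiplying by e^(-t) replaces s with s + 1.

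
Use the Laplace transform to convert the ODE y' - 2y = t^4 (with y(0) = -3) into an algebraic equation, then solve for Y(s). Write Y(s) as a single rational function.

Transform both sides with L{·}.
Using L{y'} = sY - y(0) = sY - (-3), the left side becomes (s - 2)Y - (-3).
The right side is L{t^4} = 24/s^5.
So (s - 2)Y = 24/s^5 + (-3).
Isolate Y and clear denominators.

Y(s) = (-3*s^5 + 24)/(s^6 - 2*s^5)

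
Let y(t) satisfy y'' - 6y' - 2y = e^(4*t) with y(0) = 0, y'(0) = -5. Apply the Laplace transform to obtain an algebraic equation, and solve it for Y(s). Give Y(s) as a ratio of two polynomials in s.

Y(s) = (-5*s + 21)/(s^3 - 10*s^2 + 22*s + 8)

Laplace-transform each side.
With L{y''} = s^2 Y - s·y(0) - y'(0) and L{y'} = sY - y(0), with y(0) = 0, y'(0) = -5: the LHS transforms to (s^2 - 6*s - 2)Y - (-5).
The right side is L{e^(4*t)} = 1/(s - 4).
So (s^2 - 6*s - 2)Y = 1/(s - 4) + (-5).
Solve for Y(s) and write it as one ratio of polynomials.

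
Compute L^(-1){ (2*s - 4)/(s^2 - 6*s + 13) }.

exp(3*t)*sin(2*t) + 2*exp(3*t)*cos(2*t)

Complete the square in the denominator: s^2 - 6*s + 13 = (s - 3)^2 + 2^2.
Split the numerator to match: 2*s - 4 = 2·(s - 3) + 1·2.
Invert each term: 2·(s - 3)/((s - 3)^2 + 4) ↔ 2e^(3t)cos(2t); 1·2/((s - 3)^2 + 4) ↔ e^(3t)sin(2t).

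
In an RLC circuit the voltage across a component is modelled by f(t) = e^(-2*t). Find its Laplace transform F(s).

F(s) = 1/(s + 2)

L{1} = 1/s.
By the first shifting theorem, multiplying by e^(-2t) replaces s with s + 2.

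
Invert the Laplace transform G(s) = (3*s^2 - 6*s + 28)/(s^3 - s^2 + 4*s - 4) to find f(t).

Factor the denominator: s^3 - s^2 + 4*s - 4 = (s - 1)*(s^2 + 4).
Partial fraction decomposition gives [5/(s - 1)] + [-2*s/(s^2 + 4)] + [-8/(s^2 + 4)].
Invert each term: 5/(s - 1) ↔ 5e^(t); -2·s/(s^2 + 4) ↔ -2cos(2t); -4·2/(s^2 + 4) ↔ -4sin(2t).

f(t) = 5*exp(t) - 4*sin(2*t) - 2*cos(2*t)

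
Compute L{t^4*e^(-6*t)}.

24/(s + 6)^5

L{t^4} = 4!/s^5 = 24/s^5.
By the first shifting theorem, multiplying by e^(-6t) replaces s with s + 6.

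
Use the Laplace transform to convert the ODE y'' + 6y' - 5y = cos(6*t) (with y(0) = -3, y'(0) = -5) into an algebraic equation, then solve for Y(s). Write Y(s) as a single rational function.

Laplace-transform each side.
The derivative rules (L{y''} = s^2 Y - s·y(0) - y'(0) and L{y'} = sY - y(0), with y(0) = -3, y'(0) = -5) turn the left side into (s^2 + 6*s - 5)Y - (-3*s - 23).
The right side is L{cos(6*t)} = s/(s^2 + 36).
So (s^2 + 6*s - 5)Y = s/(s^2 + 36) + (-3*s - 23).
Solve for Y(s) and write it as one ratio of polynomials.

Y(s) = (-3*s^3 - 23*s^2 - 107*s - 828)/(s^4 + 6*s^3 + 31*s^2 + 216*s - 180)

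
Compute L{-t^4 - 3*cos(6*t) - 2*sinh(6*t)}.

By linearity of the Laplace transform, transform each term separately.
(-2)·[L{sinh(6t)} = 6/(s^2 - 36)]; (-1)·[L{t^4} = 4!/s^5 = 24/s^5]; (-3)·[L{cos(6t)} = s/(s^2 + 36)].

-3*s/(s^2 + 36) - 12/(s^2 - 36) - 24/s^5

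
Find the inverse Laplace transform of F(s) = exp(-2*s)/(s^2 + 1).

Heaviside(t - 2)*(sin(t - 2))

The factor e^(-2s) signals a time shift by c = 2 (second shifting theorem).
L{sin(t)} = 1/(s^2 + 1), so L^-1{1/(s^2 + 1)} = sin(t).
Hence the inverse is u(t - 2) times that function evaluated at t - 2.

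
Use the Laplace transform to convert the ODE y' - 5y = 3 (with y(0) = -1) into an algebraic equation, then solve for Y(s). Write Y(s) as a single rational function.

Take the Laplace transform of both sides.
The derivative rules (L{y'} = sY - y(0) = sY - (-1)) turn the left side into (s - 5)Y - (-1).
The right side is L{3} = 3/s.
So (s - 5)Y = 3/s + (-1).
Solve for Y(s) and write it as one ratio of polynomials.

Y(s) = (-s + 3)/(s^2 - 5*s)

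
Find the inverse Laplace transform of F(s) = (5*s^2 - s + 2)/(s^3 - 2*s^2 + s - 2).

4*exp(2*t) + sin(t) + cos(t)

Factor the denominator: s^3 - 2*s^2 + s - 2 = (s - 2)*(s^2 + 1).
Partial fraction decomposition gives [4/(s - 2)] + [s/(s^2 + 1)] + [1/(s^2 + 1)].
Invert each term: 4/(s - 2) ↔ 4e^(2t); 1·s/(s^2 + 1) ↔ cos(t); 1·1/(s^2 + 1) ↔ sin(t).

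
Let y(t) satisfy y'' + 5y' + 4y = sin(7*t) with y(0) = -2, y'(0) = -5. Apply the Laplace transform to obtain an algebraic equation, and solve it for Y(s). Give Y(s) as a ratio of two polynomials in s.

Take the Laplace transform of both sides.
Using L{y''} = s^2 Y - s·y(0) - y'(0) and L{y'} = sY - y(0), with y(0) = -2, y'(0) = -5, the left side becomes (s^2 + 5*s + 4)Y - (-2*s - 15).
The right side is L{sin(7*t)} = 7/(s^2 + 49).
So (s^2 + 5*s + 4)Y = 7/(s^2 + 49) + (-2*s - 15).
Solve for Y(s) and write it as one ratio of polynomials.

Y(s) = (-2*s^3 - 15*s^2 - 98*s - 728)/(s^4 + 5*s^3 + 53*s^2 + 245*s + 196)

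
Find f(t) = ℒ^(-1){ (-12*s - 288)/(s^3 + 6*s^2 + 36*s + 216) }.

Factor the denominator: s^3 + 6*s^2 + 36*s + 216 = (s + 6)*(s^2 + 36).
Partial fraction decomposition gives [-3/(s + 6)] + [3*s/(s^2 + 36)] + [-30/(s^2 + 36)].
Invert each term: -3/(s + 6) ↔ -3e^(-6t); 3·s/(s^2 + 36) ↔ 3cos(6t); -5·6/(s^2 + 36) ↔ -5sin(6t).

f(t) = -5*sin(6*t) + 3*cos(6*t) - 3*exp(-6*t)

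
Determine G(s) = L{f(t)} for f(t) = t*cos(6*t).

G(s) = (s - 6)*(s + 6)/(s^2 + 36)^2

L{cos(6t)} = s/(s^2 + 36).
Then apply L{t·g(t)} = -d/ds[H(s)] with H(s) = s/(s^2 + 36):
differentiating 1 time and applying the sign gives (s - 6)*(s + 6)/(s^2 + 36)^2.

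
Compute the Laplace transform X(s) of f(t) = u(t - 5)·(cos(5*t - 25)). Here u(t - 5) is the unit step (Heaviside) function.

X(s) = s*exp(-5*s)/(s^2 + 25)

By the second shifting theorem, L{u(t - c)·g(t - c)} = e^(-cs)·G(s) with c = 5 and G(s) = L{g(t)}.
L{cos(5t)} = s/(s^2 + 25).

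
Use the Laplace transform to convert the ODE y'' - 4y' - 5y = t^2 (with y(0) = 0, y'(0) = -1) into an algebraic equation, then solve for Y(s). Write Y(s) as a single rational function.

Laplace-transform each side.
Using L{y''} = s^2 Y - s·y(0) - y'(0) and L{y'} = sY - y(0), with y(0) = 0, y'(0) = -1, the left side becomes (s^2 - 4*s - 5)Y - (-1).
The right side is L{t^2} = 2/s^3.
So (s^2 - 4*s - 5)Y = 2/s^3 + (-1).
Solve for Y(s) and write it as one ratio of polynomials.

Y(s) = (-s^3 + 2)/(s^5 - 4*s^4 - 5*s^3)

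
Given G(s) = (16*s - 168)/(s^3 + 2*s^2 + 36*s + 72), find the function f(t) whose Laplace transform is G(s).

Factor the denominator: s^3 + 2*s^2 + 36*s + 72 = (s + 2)*(s^2 + 36).
Partial fraction decomposition gives [-5/(s + 2)] + [5*s/(s^2 + 36)] + [6/(s^2 + 36)].
Invert each term: -5/(s + 2) ↔ -5e^(-2t); 5·s/(s^2 + 36) ↔ 5cos(6t); 1·6/(s^2 + 36) ↔ sin(6t).

f(t) = sin(6*t) + 5*cos(6*t) - 5*exp(-2*t)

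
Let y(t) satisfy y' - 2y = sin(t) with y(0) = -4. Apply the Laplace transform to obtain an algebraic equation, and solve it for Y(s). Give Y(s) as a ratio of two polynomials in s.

Take the Laplace transform of both sides.
Using L{y'} = sY - y(0) = sY - (-4), the left side becomes (s - 2)Y - (-4).
The right side is L{sin(t)} = 1/(s^2 + 1).
So (s - 2)Y = 1/(s^2 + 1) + (-4).
Divide through and combine into a single rational function.

Y(s) = (-4*s^2 - 3)/(s^3 - 2*s^2 + s - 2)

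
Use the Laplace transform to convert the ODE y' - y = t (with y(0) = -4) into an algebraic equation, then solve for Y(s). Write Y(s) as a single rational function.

Y(s) = (-4*s^2 + 1)/(s^3 - s^2)

Transform both sides with L{·}.
With L{y'} = sY - y(0) = sY - (-4): the LHS transforms to (s - 1)Y - (-4).
The right side is L{t} = s^(-2).
So (s - 1)Y = s^(-2) + (-4).
Solve for Y(s) and write it as one ratio of polynomials.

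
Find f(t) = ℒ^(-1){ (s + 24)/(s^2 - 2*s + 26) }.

f(t) = 5*exp(t)*sin(5*t) + exp(t)*cos(5*t)

Complete the square in the denominator: s^2 - 2*s + 26 = (s - 1)^2 + 5^2.
Split the numerator to match: s + 24 = 1·(s - 1) + 5·5.
Invert each term: 1·(s - 1)/((s - 1)^2 + 25) ↔ e^(t)cos(5t); 5·5/((s - 1)^2 + 25) ↔ 5e^(t)sin(5t).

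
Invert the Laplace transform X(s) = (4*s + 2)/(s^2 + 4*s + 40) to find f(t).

f(t) = -exp(-2*t)*sin(6*t) + 4*exp(-2*t)*cos(6*t)

Complete the square in the denominator: s^2 + 4*s + 40 = (s + 2)^2 + 6^2.
Split the numerator to match: 4*s + 2 = 4·(s + 2) - 1·6.
Invert each term: 4·(s + 2)/((s + 2)^2 + 36) ↔ 4e^(-2t)cos(6t); -1·6/((s + 2)^2 + 36) ↔ -e^(-2t)sin(6t).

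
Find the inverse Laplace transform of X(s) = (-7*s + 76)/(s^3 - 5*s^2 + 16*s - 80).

exp(5*t) - 3*sin(4*t) - cos(4*t)

Factor the denominator: s^3 - 5*s^2 + 16*s - 80 = (s - 5)*(s^2 + 16).
Partial fraction decomposition gives [1/(s - 5)] + [-s/(s^2 + 16)] + [-12/(s^2 + 16)].
Invert each term: 1/(s - 5) ↔ e^(5t); -1·s/(s^2 + 16) ↔ -cos(4t); -3·4/(s^2 + 16) ↔ -3sin(4t).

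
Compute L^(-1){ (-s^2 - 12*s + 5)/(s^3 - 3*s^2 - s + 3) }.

Factor the denominator: s^3 - 3*s^2 - s + 3 = (s - 3)*(s - 1)*(s + 1).
Partial fraction decomposition gives [2/(s + 1)] + [2/(s - 1)] + [-5/(s - 3)].
Invert each term: 2/(s + 1) ↔ 2e^(-t); 2/(s - 1) ↔ 2e^(t); -5/(s - 3) ↔ -5e^(3t).

-5*exp(3*t) + 2*exp(t) + 2*exp(-t)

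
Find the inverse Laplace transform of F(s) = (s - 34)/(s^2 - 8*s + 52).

-5*exp(4*t)*sin(6*t) + exp(4*t)*cos(6*t)

Complete the square in the denominator: s^2 - 8*s + 52 = (s - 4)^2 + 6^2.
Split the numerator to match: s - 34 = 1·(s - 4) - 5·6.
Invert each term: 1·(s - 4)/((s - 4)^2 + 36) ↔ e^(4t)cos(6t); -5·6/((s - 4)^2 + 36) ↔ -5e^(4t)sin(6t).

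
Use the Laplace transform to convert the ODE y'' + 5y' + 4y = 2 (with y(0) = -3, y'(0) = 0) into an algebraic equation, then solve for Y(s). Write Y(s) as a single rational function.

Y(s) = (-3*s^2 - 15*s + 2)/(s^3 + 5*s^2 + 4*s)

Apply the Laplace transform to the equation.
With L{y''} = s^2 Y - s·y(0) - y'(0) and L{y'} = sY - y(0), with y(0) = -3, y'(0) = 0: the LHS transforms to (s^2 + 5*s + 4)Y - (-3*s - 15).
The right side is L{2} = 2/s.
So (s^2 + 5*s + 4)Y = 2/s + (-3*s - 15).
Divide through and combine into a single rational function.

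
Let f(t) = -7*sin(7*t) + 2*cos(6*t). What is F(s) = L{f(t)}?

F(s) = 2*s/(s^2 + 36) - 49/(s^2 + 49)

The transform is linear, so treat each term independently.
(2)·[L{cos(6t)} = s/(s^2 + 36)]; (-7)·[L{sin(7t)} = 7/(s^2 + 49)].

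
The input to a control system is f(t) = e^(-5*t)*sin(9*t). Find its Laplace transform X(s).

L{sin(9t)} = 9/(s^2 + 81).
By the first shifting theorem, multiplying by e^(-5t) replaces s with s + 5.

X(s) = 9/((s + 5)^2 + 81)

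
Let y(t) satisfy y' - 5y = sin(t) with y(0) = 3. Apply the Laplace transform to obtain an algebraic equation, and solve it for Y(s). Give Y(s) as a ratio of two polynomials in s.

Y(s) = (3*s^2 + 4)/(s^3 - 5*s^2 + s - 5)

Apply the Laplace transform to the equation.
Using L{y'} = sY - y(0) = sY - 3, the left side becomes (s - 5)Y - (3).
The right side is L{sin(t)} = 1/(s^2 + 1).
So (s - 5)Y = 1/(s^2 + 1) + (3).
Isolate Y and clear denominators.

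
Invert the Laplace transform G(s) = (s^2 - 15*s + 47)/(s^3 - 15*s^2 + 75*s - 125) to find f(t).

f(t) = -3*t^2*exp(5*t)/2 - 5*t*exp(5*t) + exp(5*t)

Factor the denominator: s^3 - 15*s^2 + 75*s - 125 = (s - 5)^3.
Partial fraction decomposition gives [1/(s - 5)] + [-5/(s - 5)^2] + [-3/(s - 5)^3].
Invert each term: 1/(s - 5) ↔ e^(5t); -5/(s - 5)^2 ↔ -5t·e^(5t); -3/(s - 5)^3 ↔ (-3/2)t^2·e^(5t).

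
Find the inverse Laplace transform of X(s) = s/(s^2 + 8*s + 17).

-4*exp(-4*t)*sin(t) + exp(-4*t)*cos(t)

Complete the square in the denominator: s^2 + 8*s + 17 = (s + 4)^2 + 1^2.
Split the numerator to match: s = 1·(s + 4) - 4·1.
Invert each term: 1·(s + 4)/((s + 4)^2 + 1) ↔ e^(-4t)cos(t); -4·1/((s + 4)^2 + 1) ↔ -4e^(-4t)sin(t).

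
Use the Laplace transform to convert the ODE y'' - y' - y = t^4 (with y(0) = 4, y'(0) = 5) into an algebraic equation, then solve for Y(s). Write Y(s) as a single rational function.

Transform both sides with L{·}.
Using L{y''} = s^2 Y - s·y(0) - y'(0) and L{y'} = sY - y(0), with y(0) = 4, y'(0) = 5, the left side becomes (s^2 - s - 1)Y - (4*s + 1).
The right side is L{t^4} = 24/s^5.
So (s^2 - s - 1)Y = 24/s^5 + (4*s + 1).
Solve for Y(s) and write it as one ratio of polynomials.

Y(s) = (4*s^6 + s^5 + 24)/(s^7 - s^6 - s^5)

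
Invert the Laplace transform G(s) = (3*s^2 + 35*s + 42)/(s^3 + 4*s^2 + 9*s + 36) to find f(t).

f(t) = 5*sin(3*t) + 5*cos(3*t) - 2*exp(-4*t)

Factor the denominator: s^3 + 4*s^2 + 9*s + 36 = (s + 4)*(s^2 + 9).
Partial fraction decomposition gives [-2/(s + 4)] + [5*s/(s^2 + 9)] + [15/(s^2 + 9)].
Invert each term: -2/(s + 4) ↔ -2e^(-4t); 5·s/(s^2 + 9) ↔ 5cos(3t); 5·3/(s^2 + 9) ↔ 5sin(3t).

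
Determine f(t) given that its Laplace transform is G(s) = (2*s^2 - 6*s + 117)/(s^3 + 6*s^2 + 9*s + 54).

f(t) = 4*sin(3*t) - 3*cos(3*t) + 5*exp(-6*t)

Factor the denominator: s^3 + 6*s^2 + 9*s + 54 = (s + 6)*(s^2 + 9).
Partial fraction decomposition gives [5/(s + 6)] + [-3*s/(s^2 + 9)] + [12/(s^2 + 9)].
Invert each term: 5/(s + 6) ↔ 5e^(-6t); -3·s/(s^2 + 9) ↔ -3cos(3t); 4·3/(s^2 + 9) ↔ 4sin(3t).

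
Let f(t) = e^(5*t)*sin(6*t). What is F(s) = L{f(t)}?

L{sin(6t)} = 6/(s^2 + 36).
By the first shifting theorem, multiplying by e^(5t) replaces s with s - 5.

F(s) = 6/((s - 5)^2 + 36)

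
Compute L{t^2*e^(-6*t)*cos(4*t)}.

2*(s + 6)*(s^2 + 12*s - 12)/(s^2 + 12*s + 52)^3

L{cos(4t)} = s/(s^2 + 16).
Multiplying by e^(-6t) shifts s → s + 6, so L{e^(-6*t)*cos(4*t)} = (s + 6)/((s + 6)^2 + 16).
Then apply L{t^2·g(t)} = (-1)^2 d^2/ds^2[G(s)] with G(s) = (s + 6)/((s + 6)^2 + 16):
differentiating 2 times and applying the sign gives 2*(s + 6)*(s^2 + 12*s - 12)/(s^2 + 12*s + 52)^3.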